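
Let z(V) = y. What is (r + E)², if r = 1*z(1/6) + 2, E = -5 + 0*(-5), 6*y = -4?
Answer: 121/9 ≈ 13.444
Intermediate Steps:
y = -⅔ (y = (⅙)*(-4) = -⅔ ≈ -0.66667)
E = -5 (E = -5 + 0 = -5)
z(V) = -⅔
r = 4/3 (r = 1*(-⅔) + 2 = -⅔ + 2 = 4/3 ≈ 1.3333)
(r + E)² = (4/3 - 5)² = (-11/3)² = 121/9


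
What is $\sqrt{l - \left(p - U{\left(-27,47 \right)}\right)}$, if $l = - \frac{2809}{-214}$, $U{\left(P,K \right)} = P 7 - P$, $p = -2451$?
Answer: $\frac{\sqrt{105428170}}{214} \approx 47.98$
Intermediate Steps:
$U{\left(P,K \right)} = 6 P$ ($U{\left(P,K \right)} = 7 P - P = 6 P$)
$l = \frac{2809}{214}$ ($l = \left(-2809\right) \left(- \frac{1}{214}\right) = \frac{2809}{214} \approx 13.126$)
$\sqrt{l - \left(p - U{\left(-27,47 \right)}\right)} = \sqrt{\frac{2809}{214} + \left(6 \left(-27\right) - -2451\right)} = \sqrt{\frac{2809}{214} + \left(-162 + 2451\right)} = \sqrt{\frac{2809}{214} + 2289} = \sqrt{\frac{492655}{214}} = \frac{\sqrt{105428170}}{214}$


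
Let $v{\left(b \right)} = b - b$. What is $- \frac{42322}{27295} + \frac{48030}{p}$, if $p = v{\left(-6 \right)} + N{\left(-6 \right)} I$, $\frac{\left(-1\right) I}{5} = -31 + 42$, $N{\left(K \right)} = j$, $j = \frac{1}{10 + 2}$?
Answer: $- \frac{3146814782}{300245} \approx -10481.0$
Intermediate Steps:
$j = \frac{1}{12} \approx 0.083333$
$N{\left(K \right)} = \frac{1}{12}$
$v{\left(b \right)} = 0$
$I = -55$ ($I = - 5 \left(-31 + 42\right) = \left(-5\right) 11 = -55$)
$p = - \frac{55}{12}$ ($p = 0 + \frac{1}{12} \left(-55\right) = 0 - \frac{55}{12} = - \frac{55}{12} \approx -4.5833$)
$- \frac{42322}{27295} + \frac{48030}{p} = - \frac{42322}{27295} + \frac{48030}{- \frac{55}{12}} = \left(-42322\right) \frac{1}{27295} + 48030 \left(- \frac{12}{55}\right) = - \frac{42322}{27295} - \frac{115272}{11} = - \frac{3146814782}{300245}$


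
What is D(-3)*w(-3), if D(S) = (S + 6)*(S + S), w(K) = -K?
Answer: -54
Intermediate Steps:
D(S) = 2*S*(6 + S) (D(S) = (6 + S)*(2*S) = 2*S*(6 + S))
D(-3)*w(-3) = (2*(-3)*(6 - 3))*(-1*(-3)) = (2*(-3)*3)*3 = -18*3 = -54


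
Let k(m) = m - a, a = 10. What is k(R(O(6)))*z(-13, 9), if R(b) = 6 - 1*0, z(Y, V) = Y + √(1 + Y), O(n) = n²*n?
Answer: 52 - 8*I*√3 ≈ 52.0 - 13.856*I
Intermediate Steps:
O(n) = n³
R(b) = 6 (R(b) = 6 + 0 = 6)
k(m) = -10 + m (k(m) = m - 1*10 = m - 10 = -10 + m)
k(R(O(6)))*z(-13, 9) = (-10 + 6)*(-13 + √(1 - 13)) = -4*(-13 + √(-12)) = -4*(-13 + 2*I*√3) = 52 - 8*I*√3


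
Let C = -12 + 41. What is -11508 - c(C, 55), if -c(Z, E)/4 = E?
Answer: -11288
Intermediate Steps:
C = 29
c(Z, E) = -4*E
-11508 - c(C, 55) = -11508 - (-4)*55 = -11508 - 1*(-220) = -11508 + 220 = -11288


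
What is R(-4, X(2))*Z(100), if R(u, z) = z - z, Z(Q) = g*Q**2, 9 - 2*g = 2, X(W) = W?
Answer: 0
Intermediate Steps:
g = 7/2 (g = 9/2 - 1/2*2 = 9/2 - 1 = 7/2 ≈ 3.5000)
Z(Q) = 7*Q**2/2
R(u, z) = 0
R(-4, X(2))*Z(100) = 0*((7/2)*100**2) = 0*((7/2)*10000) = 0*35000 = 0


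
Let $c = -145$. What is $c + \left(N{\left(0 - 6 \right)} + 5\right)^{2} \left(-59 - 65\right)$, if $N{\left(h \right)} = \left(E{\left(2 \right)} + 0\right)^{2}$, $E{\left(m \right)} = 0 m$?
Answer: $-3245$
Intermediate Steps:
$E{\left(m \right)} = 0$
$N{\left(h \right)} = 0$ ($N{\left(h \right)} = \left(0 + 0\right)^{2} = 0^{2} = 0$)
$c + \left(N{\left(0 - 6 \right)} + 5\right)^{2} \left(-59 - 65\right) = -145 + \left(0 + 5\right)^{2} \left(-59 - 65\right) = -145 + 5^{2} \left(-124\right) = -145 + 25 \left(-124\right) = -145 - 3100 = -3245$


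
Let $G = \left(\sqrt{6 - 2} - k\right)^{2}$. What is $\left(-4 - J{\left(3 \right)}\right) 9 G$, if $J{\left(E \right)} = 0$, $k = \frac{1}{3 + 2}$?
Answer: $- \frac{2916}{25} \approx -116.64$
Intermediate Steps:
$k = \frac{1}{5} \approx 0.2$
$G = \frac{81}{25}$ ($G = \left(\sqrt{6 - 2} - \frac{1}{5}\right)^{2} = \left(\sqrt{4} - \frac{1}{5}\right)^{2} = \left(2 - \frac{1}{5}\right)^{2} = \left(\frac{9}{5}\right)^{2} = \frac{81}{25} \approx 3.24$)
$\left(-4 - J{\left(3 \right)}\right) 9 G = \left(-4 - 0\right) 9 \cdot \frac{81}{25} = \left(-4 + 0\right) 9 \cdot \frac{81}{25} = \left(-4\right) 9 \cdot \frac{81}{25} = \left(-36\right) \frac{81}{25} = - \frac{2916}{25}$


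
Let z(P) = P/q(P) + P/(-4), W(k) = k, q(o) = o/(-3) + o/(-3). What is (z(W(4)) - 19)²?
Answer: 1849/4 ≈ 462.25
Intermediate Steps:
q(o) = -2*o/3 (q(o) = o*(-⅓) + o*(-⅓) = -o/3 - o/3 = -2*o/3)
z(P) = -3/2 - P/4 (z(P) = P/((-2*P/3)) + P/(-4) = P*(-3/(2*P)) + P*(-¼) = -3/2 - P/4)
(z(W(4)) - 19)² = ((-3/2 - ¼*4) - 19)² = ((-3/2 - 1) - 19)² = (-5/2 - 19)² = (-43/2)² = 1849/4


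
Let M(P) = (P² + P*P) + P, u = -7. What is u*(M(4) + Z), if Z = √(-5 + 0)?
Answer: -252 - 7*I*√5 ≈ -252.0 - 15.652*I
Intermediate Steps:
Z = I*√5 (Z = √(-5) = I*√5 ≈ 2.2361*I)
M(P) = P + 2*P² (M(P) = (P² + P²) + P = 2*P² + P = P + 2*P²)
u*(M(4) + Z) = -7*(4*(1 + 2*4) + I*√5) = -7*(4*(1 + 8) + I*√5) = -7*(4*9 + I*√5) = -7*(36 + I*√5) = -252 - 7*I*√5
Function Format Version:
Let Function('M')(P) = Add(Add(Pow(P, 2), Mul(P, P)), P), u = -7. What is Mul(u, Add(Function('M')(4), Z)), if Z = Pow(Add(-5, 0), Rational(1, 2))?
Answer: Add(-252, Mul(-7, I, Pow(5, Rational(1, 2)))) ≈ Add(-252.00, Mul(-15.652, I))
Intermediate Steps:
Z = Mul(I, Pow(5, Rational(1, 2))) (Z = Pow(-5, Rational(1, 2)) = Mul(I, Pow(5, Rational(1, 2))) ≈ Mul(2.2361, I))
Function('M')(P) = Add(P, Mul(2, Pow(P, 2))) (Function('M')(P) = Add(Add(Pow(P, 2), Pow(P, 2)), P) = Add(Mul(2, Pow(P, 2)), P) = Add(P, Mul(2, Pow(P, 2))))
Mul(u, Add(Function('M')(4), Z)) = Mul(-7, Add(Mul(4, Add(1, Mul(2, 4))), Mul(I, Pow(5, Rational(1, 2))))) = Mul(-7, Add(Mul(4, Add(1, 8)), Mul(I, Pow(5, Rational(1, 2))))) = Mul(-7, Add(Mul(4, 9), Mul(I, Pow(5, Rational(1, 2))))) = Mul(-7, Add(36, Mul(I, Pow(5, Rational(1, 2))))) = Add(-252, Mul(-7, I, Pow(5, Rational(1, 2))))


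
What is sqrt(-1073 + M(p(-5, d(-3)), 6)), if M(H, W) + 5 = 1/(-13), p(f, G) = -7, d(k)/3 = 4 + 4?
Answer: I*sqrt(182195)/13 ≈ 32.834*I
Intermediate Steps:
d(k) = 24 (d(k) = 3*(4 + 4) = 3*8 = 24)
M(H, W) = -66/13 (M(H, W) = -5 + 1/(-13) = -5 - 1/13 = -66/13)
sqrt(-1073 + M(p(-5, d(-3)), 6)) = sqrt(-1073 - 66/13) = sqrt(-14015/13) = I*sqrt(182195)/13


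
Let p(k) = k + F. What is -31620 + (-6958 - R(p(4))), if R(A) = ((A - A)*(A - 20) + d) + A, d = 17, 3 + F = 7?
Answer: -38603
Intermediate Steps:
F = 4 (F = -3 + 7 = 4)
p(k) = 4 + k (p(k) = k + 4 = 4 + k)
R(A) = 17 + A (R(A) = ((A - A)*(A - 20) + 17) + A = (0*(-20 + A) + 17) + A = (0 + 17) + A = 17 + A)
-31620 + (-6958 - R(p(4))) = -31620 + (-6958 - (17 + (4 + 4))) = -31620 + (-6958 - (17 + 8)) = -31620 + (-6958 - 1*25) = -31620 + (-6958 - 25) = -31620 - 6983 = -38603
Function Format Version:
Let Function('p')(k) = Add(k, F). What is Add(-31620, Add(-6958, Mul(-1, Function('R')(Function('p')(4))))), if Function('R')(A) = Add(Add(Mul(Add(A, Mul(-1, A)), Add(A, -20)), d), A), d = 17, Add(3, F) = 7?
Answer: -38603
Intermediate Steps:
F = 4 (F = Add(-3, 7) = 4)
Function('p')(k) = Add(4, k) (Function('p')(k) = Add(k, 4) = Add(4, k))
Function('R')(A) = Add(17, A) (Function('R')(A) = Add(Add(Mul(Add(A, Mul(-1, A)), Add(A, -20)), 17), A) = Add(Add(Mul(0, Add(-20, A)), 17), A) = Add(Add(0, 17), A) = Add(17, A))
Add(-31620, Add(-6958, Mul(-1, Function('R')(Function('p')(4))))) = Add(-31620, Add(-6958, Mul(-1, Add(17, Add(4, 4))))) = Add(-31620, Add(-6958, Mul(-1, Add(17, 8)))) = Add(-31620, Add(-6958, Mul(-1, 25))) = Add(-31620, Add(-6958, -25)) = Add(-31620, -6983) = -38603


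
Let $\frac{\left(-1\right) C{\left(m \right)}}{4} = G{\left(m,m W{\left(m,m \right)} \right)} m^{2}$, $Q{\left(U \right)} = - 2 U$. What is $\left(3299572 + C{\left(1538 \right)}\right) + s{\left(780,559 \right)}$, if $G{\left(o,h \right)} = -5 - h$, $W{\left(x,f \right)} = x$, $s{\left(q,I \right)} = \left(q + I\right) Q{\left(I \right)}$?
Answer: $22381350379994$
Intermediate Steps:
$s{\left(q,I \right)} = - 2 I \left(I + q\right)$ ($s{\left(q,I \right)} = \left(q + I\right) \left(- 2 I\right) = \left(I + q\right) \left(- 2 I\right) = - 2 I \left(I + q\right)$)
$C{\left(m \right)} = - 4 m^{2} \left(-5 - m^{2}\right)$ ($C{\left(m \right)} = - 4 \left(-5 - m m\right) m^{2} = - 4 \left(-5 - m^{2}\right) m^{2} = - 4 m^{2} \left(-5 - m^{2}\right)$)
$\left(3299572 + C{\left(1538 \right)}\right) + s{\left(780,559 \right)} = \left(3299572 + 4 \cdot 1538^{2} \left(5 + 1538^{2}\right)\right) - 1118 \left(559 + 780\right) = \left(3299572 + 4 \cdot 2365444 \left(5 + 2365444\right)\right) - 1118 \cdot 1339 = \left(3299572 + 4 \cdot 2365444 \cdot 2365449\right) - 1497002 = \left(3299572 + 22381348577424\right) - 1497002 = 22381351876996 - 1497002 = 22381350379994$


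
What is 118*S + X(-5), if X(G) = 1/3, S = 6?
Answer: 2125/3 ≈ 708.33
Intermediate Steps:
X(G) = 1/3 (X(G) = 1*(1/3) = 1/3)
118*S + X(-5) = 118*6 + 1/3 = 708 + 1/3 = 2125/3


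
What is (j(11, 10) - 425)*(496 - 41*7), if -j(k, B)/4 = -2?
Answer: -87153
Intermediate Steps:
j(k, B) = 8 (j(k, B) = -4*(-2) = 8)
(j(11, 10) - 425)*(496 - 41*7) = (8 - 425)*(496 - 41*7) = -417*(496 - 287) = -417*209 = -87153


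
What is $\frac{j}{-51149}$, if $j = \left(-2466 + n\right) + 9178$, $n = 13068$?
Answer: $- \frac{19780}{51149} \approx -0.38671$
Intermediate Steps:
$j = 19780$ ($j = \left(-2466 + 13068\right) + 9178 = 10602 + 9178 = 19780$)
$\frac{j}{-51149} = \frac{19780}{-51149} = 19780 \left(- \frac{1}{51149}\right) = - \frac{19780}{51149}$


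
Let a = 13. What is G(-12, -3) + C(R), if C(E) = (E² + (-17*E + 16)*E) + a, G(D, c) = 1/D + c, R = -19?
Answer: -72841/12 ≈ -6070.1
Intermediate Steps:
G(D, c) = c + 1/D
C(E) = 13 + E² + E*(16 - 17*E) (C(E) = (E² + (-17*E + 16)*E) + 13 = (E² + (16 - 17*E)*E) + 13 = (E² + E*(16 - 17*E)) + 13 = 13 + E² + E*(16 - 17*E))
G(-12, -3) + C(R) = (-3 + 1/(-12)) + (13 - 16*(-19)² + 16*(-19)) = (-3 - 1/12) + (13 - 16*361 - 304) = -37/12 + (13 - 5776 - 304) = -37/12 - 6067 = -72841/12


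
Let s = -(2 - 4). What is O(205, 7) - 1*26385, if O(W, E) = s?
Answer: -26383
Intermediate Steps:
s = 2 (s = -1*(-2) = 2)
O(W, E) = 2
O(205, 7) - 1*26385 = 2 - 1*26385 = 2 - 26385 = -26383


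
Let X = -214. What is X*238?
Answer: -50932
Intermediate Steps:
X*238 = -214*238 = -50932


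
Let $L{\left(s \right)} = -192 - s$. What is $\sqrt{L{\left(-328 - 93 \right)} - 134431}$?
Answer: $i \sqrt{134202} \approx 366.34 i$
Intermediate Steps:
$\sqrt{L{\left(-328 - 93 \right)} - 134431} = \sqrt{\left(-192 - \left(-328 - 93\right)\right) - 134431} = \sqrt{\left(-192 - -421\right) - 134431} = \sqrt{\left(-192 + 421\right) - 134431} = \sqrt{229 - 134431} = \sqrt{-134202} = i \sqrt{134202}$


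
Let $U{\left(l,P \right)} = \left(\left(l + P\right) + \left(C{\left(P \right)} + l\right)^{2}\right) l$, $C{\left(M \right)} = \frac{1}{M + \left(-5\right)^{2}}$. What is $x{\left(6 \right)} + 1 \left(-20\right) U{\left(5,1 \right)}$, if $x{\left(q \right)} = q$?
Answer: $- \frac{529411}{169} \approx -3132.6$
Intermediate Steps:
$C{\left(M \right)} = \frac{1}{25 + M}$ ($C{\left(M \right)} = \frac{1}{M + 25} = \frac{1}{25 + M}$)
$U{\left(l,P \right)} = l \left(P + l + \left(l + \frac{1}{25 + P}\right)^{2}\right)$ ($U{\left(l,P \right)} = \left(\left(l + P\right) + \left(\frac{1}{25 + P} + l\right)^{2}\right) l = \left(\left(P + l\right) + \left(l + \frac{1}{25 + P}\right)^{2}\right) l = \left(P + l + \left(l + \frac{1}{25 + P}\right)^{2}\right) l = l \left(P + l + \left(l + \frac{1}{25 + P}\right)^{2}\right)$)
$x{\left(6 \right)} + 1 \left(-20\right) U{\left(5,1 \right)} = 6 + 1 \left(-20\right) 5 \left(1 + 5 + \left(5 + \frac{1}{25 + 1}\right)^{2}\right) = 6 - 20 \cdot 5 \left(1 + 5 + \left(5 + \frac{1}{26}\right)^{2}\right) = 6 - 20 \cdot 5 \left(1 + 5 + \left(\frac{131}{26}\right)^{2}\right) = 6 - 20 \cdot 5 \left(1 + 5 + \frac{17161}{676}\right) = 6 - 20 \cdot 5 \cdot \frac{21217}{676} = 6 - \frac{530425}{169} = - \frac{529411}{169}$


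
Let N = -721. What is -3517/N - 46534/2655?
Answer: -24213379/1914255 ≈ -12.649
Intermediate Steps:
-3517/N - 46534/2655 = -3517/(-721) - 46534/2655 = -3517*(-1/721) - 46534*1/2655 = 3517/721 - 46534/2655 = -24213379/1914255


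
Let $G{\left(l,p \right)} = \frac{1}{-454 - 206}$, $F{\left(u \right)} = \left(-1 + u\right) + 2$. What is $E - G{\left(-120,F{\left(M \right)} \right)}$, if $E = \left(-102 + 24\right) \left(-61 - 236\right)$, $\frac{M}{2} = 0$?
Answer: $\frac{15289561}{660} \approx 23166.0$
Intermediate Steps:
$M = 0$ ($M = 2 \cdot 0 = 0$)
$F{\left(u \right)} = 1 + u$
$G{\left(l,p \right)} = - \frac{1}{660}$ ($G{\left(l,p \right)} = \frac{1}{-660} = - \frac{1}{660}$)
$E = 23166$ ($E = \left(-78\right) \left(-297\right) = 23166$)
$E - G{\left(-120,F{\left(M \right)} \right)} = 23166 - - \frac{1}{660} = 23166 + \frac{1}{660} = \frac{15289561}{660}$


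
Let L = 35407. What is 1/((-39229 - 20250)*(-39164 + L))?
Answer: 1/223462603 ≈ 4.4750e-9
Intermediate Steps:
1/((-39229 - 20250)*(-39164 + L)) = 1/((-39229 - 20250)*(-39164 + 35407)) = 1/(-59479*(-3757)) = 1/223462603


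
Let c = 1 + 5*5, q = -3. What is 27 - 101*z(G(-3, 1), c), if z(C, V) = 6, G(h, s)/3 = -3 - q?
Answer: -579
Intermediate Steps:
c = 26 (c = 1 + 25 = 26)
G(h, s) = 0 (G(h, s) = 3*(-3 - 1*(-3)) = 3*(-3 + 3) = 3*0 = 0)
27 - 101*z(G(-3, 1), c) = 27 - 101*6 = 27 - 606 = -579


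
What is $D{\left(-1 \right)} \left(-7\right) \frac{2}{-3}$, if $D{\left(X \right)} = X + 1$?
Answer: $0$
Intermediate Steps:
$D{\left(X \right)} = 1 + X$
$D{\left(-1 \right)} \left(-7\right) \frac{2}{-3} = \left(1 - 1\right) \left(-7\right) \frac{2}{-3} = 0 \left(-7\right) 2 \left(- \frac{1}{3}\right) = 0 \left(- \frac{2}{3}\right) = 0$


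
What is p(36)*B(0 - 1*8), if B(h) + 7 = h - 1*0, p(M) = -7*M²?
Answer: 136080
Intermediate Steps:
B(h) = -7 + h (B(h) = -7 + (h - 1*0) = -7 + (h + 0) = -7 + h)
p(36)*B(0 - 1*8) = (-7*36²)*(-7 + (0 - 1*8)) = (-7*1296)*(-7 + (0 - 8)) = -9072*(-7 - 8) = -9072*(-15) = 136080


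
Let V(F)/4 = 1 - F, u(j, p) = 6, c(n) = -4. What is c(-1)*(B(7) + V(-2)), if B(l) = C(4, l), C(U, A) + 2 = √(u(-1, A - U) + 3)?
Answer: -52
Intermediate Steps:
V(F) = 4 - 4*F (V(F) = 4*(1 - F) = 4 - 4*F)
C(U, A) = 1 (C(U, A) = -2 + √(6 + 3) = -2 + √9 = -2 + 3 = 1)
B(l) = 1
c(-1)*(B(7) + V(-2)) = -4*(1 + (4 - 4*(-2))) = -4*(1 + (4 + 8)) = -4*(1 + 12) = -4*13 = -52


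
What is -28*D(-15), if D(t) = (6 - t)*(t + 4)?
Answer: 6468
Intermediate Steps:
D(t) = (4 + t)*(6 - t) (D(t) = (6 - t)*(4 + t) = (4 + t)*(6 - t))
-28*D(-15) = -28*(24 - 1*(-15)**2 + 2*(-15)) = -28*(24 - 1*225 - 30) = -28*(24 - 225 - 30) = -28*(-231) = 6468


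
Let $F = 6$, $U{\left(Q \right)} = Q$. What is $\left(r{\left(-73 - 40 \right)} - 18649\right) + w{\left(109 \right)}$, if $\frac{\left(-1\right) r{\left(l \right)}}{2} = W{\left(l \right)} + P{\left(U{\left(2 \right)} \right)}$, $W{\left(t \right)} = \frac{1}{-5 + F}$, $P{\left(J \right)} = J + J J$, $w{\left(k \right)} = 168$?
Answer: $-18495$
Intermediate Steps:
$P{\left(J \right)} = J + J^{2}$
$W{\left(t \right)} = 1$ ($W{\left(t \right)} = \frac{1}{-5 + 6} = 1^{-1} = 1$)
$r{\left(l \right)} = -14$ ($r{\left(l \right)} = - 2 \left(1 + 2 \left(1 + 2\right)\right) = - 2 \left(1 + 2 \cdot 3\right) = - 2 \left(1 + 6\right) = \left(-2\right) 7 = -14$)
$\left(r{\left(-73 - 40 \right)} - 18649\right) + w{\left(109 \right)} = \left(-14 - 18649\right) + 168 = -18663 + 168 = -18495$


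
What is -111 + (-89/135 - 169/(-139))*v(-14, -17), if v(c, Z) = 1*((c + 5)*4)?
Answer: -273211/2085 ≈ -131.04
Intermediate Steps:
v(c, Z) = 20 + 4*c (v(c, Z) = 1*((5 + c)*4) = 1*(20 + 4*c) = 20 + 4*c)
-111 + (-89/135 - 169/(-139))*v(-14, -17) = -111 + (-89/135 - 169/(-139))*(20 + 4*(-14)) = -111 + (-89*1/135 - 169*(-1/139))*(20 - 56) = -111 + (-89/135 + 169/139)*(-36) = -111 + (10444/18765)*(-36) = -111 - 41776/2085 = -273211/2085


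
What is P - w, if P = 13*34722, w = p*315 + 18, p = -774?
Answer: 695178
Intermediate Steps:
w = -243792 (w = -774*315 + 18 = -243810 + 18 = -243792)
P = 451386
P - w = 451386 - 1*(-243792) = 451386 + 243792 = 695178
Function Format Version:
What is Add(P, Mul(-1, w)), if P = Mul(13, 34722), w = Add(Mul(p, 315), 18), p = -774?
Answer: 695178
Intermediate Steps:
w = -243792 (w = Add(Mul(-774, 315), 18) = Add(-243810, 18) = -243792)
P = 451386
Add(P, Mul(-1, w)) = Add(451386, Mul(-1, -243792)) = Add(451386, 243792) = 695178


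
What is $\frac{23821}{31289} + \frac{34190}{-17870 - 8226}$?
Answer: $- \frac{224069047}{408258872} \approx -0.54884$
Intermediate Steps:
$\frac{23821}{31289} + \frac{34190}{-17870 - 8226} = 23821 \cdot \frac{1}{31289} + \frac{34190}{-26096} = \frac{23821}{31289} + 34190 \left(- \frac{1}{26096}\right) = \frac{23821}{31289} - \frac{17095}{13048} = - \frac{224069047}{408258872}$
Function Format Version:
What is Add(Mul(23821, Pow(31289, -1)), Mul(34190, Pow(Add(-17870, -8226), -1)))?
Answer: Rational(-224069047, 408258872) ≈ -0.54884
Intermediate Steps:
Add(Mul(23821, Pow(31289, -1)), Mul(34190, Pow(Add(-17870, -8226), -1))) = Add(Mul(23821, Rational(1, 31289)), Mul(34190, Pow(-26096, -1))) = Add(Rational(23821, 31289), Mul(34190, Rational(-1, 26096))) = Add(Rational(23821, 31289), Rational(-17095, 13048)) = Rational(-224069047, 408258872)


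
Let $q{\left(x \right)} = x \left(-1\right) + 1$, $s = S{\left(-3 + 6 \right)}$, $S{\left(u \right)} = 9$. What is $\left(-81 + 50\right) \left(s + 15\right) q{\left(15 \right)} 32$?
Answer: $333312$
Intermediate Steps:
$s = 9$
$q{\left(x \right)} = 1 - x$ ($q{\left(x \right)} = - x + 1 = 1 - x$)
$\left(-81 + 50\right) \left(s + 15\right) q{\left(15 \right)} 32 = \left(-81 + 50\right) \left(9 + 15\right) \left(1 - 15\right) 32 = \left(-31\right) 24 \left(1 - 15\right) 32 = \left(-744\right) \left(-14\right) 32 = 10416 \cdot 32 = 333312$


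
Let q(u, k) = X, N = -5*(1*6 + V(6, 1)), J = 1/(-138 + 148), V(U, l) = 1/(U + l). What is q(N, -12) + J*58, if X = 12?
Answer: 89/5 ≈ 17.800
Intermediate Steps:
J = ⅒ (J = 1/10 = ⅒ ≈ 0.10000)
N = -215/7 (N = -5*(1*6 + 1/(6 + 1)) = -5*(6 + 1/7) = -5*(6 + ⅐) = -5*43/7 = -215/7 ≈ -30.714)
q(u, k) = 12
q(N, -12) + J*58 = 12 + (⅒)*58 = 12 + 29/5 = 89/5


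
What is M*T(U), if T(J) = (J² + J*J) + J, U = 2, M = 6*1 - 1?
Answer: 50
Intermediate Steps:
M = 5 (M = 6 - 1 = 5)
T(J) = J + 2*J² (T(J) = (J² + J²) + J = 2*J² + J = J + 2*J²)
M*T(U) = 5*(2*(1 + 2*2)) = 5*(2*(1 + 4)) = 5*(2*5) = 5*10 = 50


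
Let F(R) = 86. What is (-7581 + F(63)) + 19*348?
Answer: -883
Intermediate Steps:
(-7581 + F(63)) + 19*348 = (-7581 + 86) + 19*348 = -7495 + 6612 = -883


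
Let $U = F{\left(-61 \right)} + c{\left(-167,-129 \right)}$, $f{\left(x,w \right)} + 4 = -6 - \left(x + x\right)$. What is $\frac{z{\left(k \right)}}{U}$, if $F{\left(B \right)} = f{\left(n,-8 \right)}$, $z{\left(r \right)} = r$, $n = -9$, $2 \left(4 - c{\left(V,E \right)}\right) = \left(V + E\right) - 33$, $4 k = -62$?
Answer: $- \frac{31}{353} \approx -0.087819$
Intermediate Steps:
$k = - \frac{31}{2}$ ($k = \frac{1}{4} \left(-62\right) = - \frac{31}{2} \approx -15.5$)
$c{\left(V,E \right)} = \frac{41}{2} - \frac{E}{2} - \frac{V}{2}$ ($c{\left(V,E \right)} = 4 - \frac{\left(V + E\right) - 33}{2} = 4 - \frac{\left(E + V\right) - 33}{2} = 4 - \frac{-33 + E + V}{2} = 4 - \left(- \frac{33}{2} + \frac{E}{2} + \frac{V}{2}\right) = \frac{41}{2} - \frac{E}{2} - \frac{V}{2}$)
$f{\left(x,w \right)} = -10 - 2 x$ ($f{\left(x,w \right)} = -4 - \left(6 + 2 x\right) = -10 - 2 x$)
$F{\left(B \right)} = 8$ ($F{\left(B \right)} = -10 - -18 = -10 + 18 = 8$)
$U = \frac{353}{2}$ ($U = 8 - - \frac{337}{2} = 8 + \left(\frac{41}{2} + \frac{129}{2} + \frac{167}{2}\right) = 8 + \frac{337}{2} = \frac{353}{2} \approx 176.5$)
$\frac{z{\left(k \right)}}{U} = - \frac{31}{2 \cdot \frac{353}{2}} = \left(- \frac{31}{2}\right) \frac{2}{353} = - \frac{31}{353}$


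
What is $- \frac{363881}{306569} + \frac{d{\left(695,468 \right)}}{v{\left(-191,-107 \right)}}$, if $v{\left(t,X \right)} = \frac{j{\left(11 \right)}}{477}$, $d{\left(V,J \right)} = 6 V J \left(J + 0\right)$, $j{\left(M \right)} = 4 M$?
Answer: $\frac{33389843694488069}{3372259} \approx 9.9013 \cdot 10^{9}$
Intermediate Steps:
$d{\left(V,J \right)} = 6 V J^{2}$ ($d{\left(V,J \right)} = 6 V J J = 6 V J^{2}$)
$v{\left(t,X \right)} = \frac{44}{477}$ ($v{\left(t,X \right)} = \frac{4 \cdot 11}{477} = 44 \cdot \frac{1}{477} = \frac{44}{477}$)
$- \frac{363881}{306569} + \frac{d{\left(695,468 \right)}}{v{\left(-191,-107 \right)}} = - \frac{363881}{306569} + \frac{6 \cdot 695 \cdot 468^{2}}{\frac{44}{477}} = \left(-363881\right) \frac{1}{306569} + 6 \cdot 695 \cdot 219024 \cdot \frac{477}{44} = - \frac{363881}{306569} + 913330080 \cdot \frac{477}{44} = - \frac{363881}{306569} + \frac{108914612040}{11} = \frac{33389843694488069}{3372259}$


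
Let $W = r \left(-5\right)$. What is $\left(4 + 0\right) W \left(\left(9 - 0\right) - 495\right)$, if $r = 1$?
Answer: $9720$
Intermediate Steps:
$W = -5$ ($W = 1 \left(-5\right) = -5$)
$\left(4 + 0\right) W \left(\left(9 - 0\right) - 495\right) = \left(4 + 0\right) \left(-5\right) \left(\left(9 - 0\right) - 495\right) = 4 \left(-5\right) \left(\left(9 + 0\right) - 495\right) = - 20 \left(9 - 495\right) = \left(-20\right) \left(-486\right) = 9720$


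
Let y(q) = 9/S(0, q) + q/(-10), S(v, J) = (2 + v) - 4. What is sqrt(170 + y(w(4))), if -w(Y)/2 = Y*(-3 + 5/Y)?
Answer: sqrt(16410)/10 ≈ 12.810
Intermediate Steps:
S(v, J) = -2 + v
w(Y) = -2*Y*(-3 + 5/Y)
y(q) = -9/2 - q/10 (y(q) = 9/(-2 + 0) + q/(-10) = 9/(-2) + q*(-1/10) = 9*(-1/2) - q/10 = -9/2 - q/10)
sqrt(170 + y(w(4))) = sqrt(170 + (-9/2 - (-10 + 6*4)/10)) = sqrt(170 + (-9/2 - (-10 + 24)/10)) = sqrt(170 + (-9/2 - 1/10*14)) = sqrt(170 + (-9/2 - 7/5)) = sqrt(170 - 59/10) = sqrt(1641/10) = sqrt(16410)/10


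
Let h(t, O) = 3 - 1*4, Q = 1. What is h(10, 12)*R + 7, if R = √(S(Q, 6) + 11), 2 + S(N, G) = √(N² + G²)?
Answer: 7 - √(9 + √37) ≈ 3.1163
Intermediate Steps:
h(t, O) = -1 (h(t, O) = 3 - 4 = -1)
S(N, G) = -2 + √(G² + N²) (S(N, G) = -2 + √(N² + G²) = -2 + √(G² + N²))
R = √(9 + √37) (R = √((-2 + √(6² + 1²)) + 11) = √((-2 + √(36 + 1)) + 11) = √((-2 + √37) + 11) = √(9 + √37) ≈ 3.8837)
h(10, 12)*R + 7 = -√(9 + √37) + 7 = 7 - √(9 + √37)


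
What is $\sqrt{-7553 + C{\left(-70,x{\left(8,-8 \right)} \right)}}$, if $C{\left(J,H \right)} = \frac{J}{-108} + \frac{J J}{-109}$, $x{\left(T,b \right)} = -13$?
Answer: $\frac{7 i \sqrt{596844978}}{1962} \approx 87.162 i$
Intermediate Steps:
$C{\left(J,H \right)} = - \frac{J}{108} - \frac{J^{2}}{109}$ ($C{\left(J,H \right)} = J \left(- \frac{1}{108}\right) + J^{2} \left(- \frac{1}{109}\right) = - \frac{J}{108} - \frac{J^{2}}{109}$)
$\sqrt{-7553 + C{\left(-70,x{\left(8,-8 \right)} \right)}} = \sqrt{-7553 - - \frac{35 \left(109 + 108 \left(-70\right)\right)}{5886}} = \sqrt{-7553 - - \frac{35 \left(109 - 7560\right)}{5886}} = \sqrt{-7553 - \left(- \frac{35}{5886}\right) \left(-7451\right)} = \sqrt{-7553 - \frac{260785}{5886}} = \sqrt{- \frac{44717743}{5886}} = \frac{7 i \sqrt{596844978}}{1962}$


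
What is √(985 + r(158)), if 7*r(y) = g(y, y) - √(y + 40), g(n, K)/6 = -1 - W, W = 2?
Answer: √(48139 - 21*√22)/7 ≈ 31.312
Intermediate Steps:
g(n, K) = -18 (g(n, K) = 6*(-1 - 1*2) = 6*(-1 - 2) = 6*(-3) = -18)
r(y) = -18/7 - √(40 + y)/7 (r(y) = (-18 - √(y + 40))/7 = (-18 - √(40 + y))/7 = -18/7 - √(40 + y)/7)
√(985 + r(158)) = √(985 + (-18/7 - √(40 + 158)/7)) = √(985 + (-18/7 - 3*√22/7)) = √(6877/7 - 3*√22/7)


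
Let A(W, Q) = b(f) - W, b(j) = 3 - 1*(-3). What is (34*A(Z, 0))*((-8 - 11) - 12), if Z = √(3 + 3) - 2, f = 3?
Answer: -8432 + 1054*√6 ≈ -5850.2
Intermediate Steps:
b(j) = 6 (b(j) = 3 + 3 = 6)
Z = -2 + √6 (Z = √6 - 2 = -2 + √6 ≈ 0.44949)
A(W, Q) = 6 - W
(34*A(Z, 0))*((-8 - 11) - 12) = (34*(6 - (-2 + √6)))*((-8 - 11) - 12) = (34*(6 + (2 - √6)))*(-19 - 12) = (34*(8 - √6))*(-31) = (272 - 34*√6)*(-31) = -8432 + 1054*√6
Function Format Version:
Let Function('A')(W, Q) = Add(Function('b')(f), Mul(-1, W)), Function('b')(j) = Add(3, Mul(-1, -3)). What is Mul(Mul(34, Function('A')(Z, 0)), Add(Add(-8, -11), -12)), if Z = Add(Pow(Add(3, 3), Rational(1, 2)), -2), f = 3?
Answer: Add(-8432, Mul(1054, Pow(6, Rational(1, 2)))) ≈ -5850.2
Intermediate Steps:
Function('b')(j) = 6 (Function('b')(j) = Add(3, 3) = 6)
Z = Add(-2, Pow(6, Rational(1, 2))) (Z = Add(Pow(6, Rational(1, 2)), -2) = Add(-2, Pow(6, Rational(1, 2))) ≈ 0.44949)
Function('A')(W, Q) = Add(6, Mul(-1, W))
Mul(Mul(34, Function('A')(Z, 0)), Add(Add(-8, -11), -12)) = Mul(Mul(34, Add(6, Mul(-1, Add(-2, Pow(6, Rational(1, 2)))))), Add(Add(-8, -11), -12)) = Mul(Mul(34, Add(6, Add(2, Mul(-1, Pow(6, Rational(1, 2)))))), Add(-19, -12)) = Mul(Mul(34, Add(8, Mul(-1, Pow(6, Rational(1, 2))))), -31) = Mul(Add(272, Mul(-34, Pow(6, Rational(1, 2)))), -31) = Add(-8432, Mul(1054, Pow(6, Rational(1, 2))))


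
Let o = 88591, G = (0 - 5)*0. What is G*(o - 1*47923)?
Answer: 0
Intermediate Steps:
G = 0 (G = -5*0 = 0)
G*(o - 1*47923) = 0*(88591 - 1*47923) = 0*(88591 - 47923) = 0*40668 = 0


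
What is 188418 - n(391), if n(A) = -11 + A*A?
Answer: 35548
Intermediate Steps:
n(A) = -11 + A**2
188418 - n(391) = 188418 - (-11 + 391**2) = 188418 - (-11 + 152881) = 188418 - 1*152870 = 188418 - 152870 = 35548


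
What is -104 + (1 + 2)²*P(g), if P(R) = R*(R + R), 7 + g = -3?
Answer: 1696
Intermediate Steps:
g = -10 (g = -7 - 3 = -10)
P(R) = 2*R² (P(R) = R*(2*R) = 2*R²)
-104 + (1 + 2)²*P(g) = -104 + (1 + 2)²*(2*(-10)²) = -104 + 3²*(2*100) = -104 + 9*200 = -104 + 1800 = 1696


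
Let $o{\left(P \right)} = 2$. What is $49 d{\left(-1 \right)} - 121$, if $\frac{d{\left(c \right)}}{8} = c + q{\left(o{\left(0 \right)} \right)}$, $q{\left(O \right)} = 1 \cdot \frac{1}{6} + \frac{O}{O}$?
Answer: $- \frac{167}{3} \approx -55.667$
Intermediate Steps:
$q{\left(O \right)} = \frac{7}{6}$ ($q{\left(O \right)} = 1 \cdot \frac{1}{6} + 1 = \frac{1}{6} + 1 = \frac{7}{6}$)
$d{\left(c \right)} = \frac{28}{3} + 8 c$ ($d{\left(c \right)} = 8 \left(c + \frac{7}{6}\right) = 8 \left(\frac{7}{6} + c\right) = \frac{28}{3} + 8 c$)
$49 d{\left(-1 \right)} - 121 = 49 \left(\frac{28}{3} + 8 \left(-1\right)\right) - 121 = 49 \left(\frac{28}{3} - 8\right) - 121 = 49 \cdot \frac{4}{3} - 121 = \frac{196}{3} - 121 = - \frac{167}{3}$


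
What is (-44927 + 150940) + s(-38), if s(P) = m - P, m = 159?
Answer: 106210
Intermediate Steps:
s(P) = 159 - P
(-44927 + 150940) + s(-38) = (-44927 + 150940) + (159 - 1*(-38)) = 106013 + (159 + 38) = 106013 + 197 = 106210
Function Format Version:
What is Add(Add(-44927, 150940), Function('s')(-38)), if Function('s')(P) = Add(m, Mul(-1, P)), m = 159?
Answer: 106210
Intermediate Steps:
Function('s')(P) = Add(159, Mul(-1, P))
Add(Add(-44927, 150940), Function('s')(-38)) = Add(Add(-44927, 150940), Add(159, Mul(-1, -38))) = Add(106013, Add(159, 38)) = Add(106013, 197) = 106210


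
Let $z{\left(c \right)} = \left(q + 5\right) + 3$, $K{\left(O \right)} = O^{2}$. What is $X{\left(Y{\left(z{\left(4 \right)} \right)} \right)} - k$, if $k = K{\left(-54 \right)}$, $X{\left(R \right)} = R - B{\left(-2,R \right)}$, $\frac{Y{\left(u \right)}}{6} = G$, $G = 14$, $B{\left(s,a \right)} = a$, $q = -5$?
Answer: $-2916$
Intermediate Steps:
$z{\left(c \right)} = 3$ ($z{\left(c \right)} = \left(-5 + 5\right) + 3 = 0 + 3 = 3$)
$Y{\left(u \right)} = 84$ ($Y{\left(u \right)} = 6 \cdot 14 = 84$)
$X{\left(R \right)} = 0$ ($X{\left(R \right)} = R - R = 0$)
$k = 2916$ ($k = \left(-54\right)^{2} = 2916$)
$X{\left(Y{\left(z{\left(4 \right)} \right)} \right)} - k = 0 - 2916 = -2916$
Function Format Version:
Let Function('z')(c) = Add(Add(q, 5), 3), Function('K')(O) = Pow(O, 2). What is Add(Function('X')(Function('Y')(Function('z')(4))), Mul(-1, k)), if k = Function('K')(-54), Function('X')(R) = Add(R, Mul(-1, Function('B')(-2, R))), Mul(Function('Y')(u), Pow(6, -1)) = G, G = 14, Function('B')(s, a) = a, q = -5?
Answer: -2916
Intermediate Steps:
Function('z')(c) = 3 (Function('z')(c) = Add(Add(-5, 5), 3) = Add(0, 3) = 3)
Function('Y')(u) = 84 (Function('Y')(u) = Mul(6, 14) = 84)
Function('X')(R) = 0 (Function('X')(R) = Add(R, Mul(-1, R)) = 0)
k = 2916 (k = Pow(-54, 2) = 2916)
Add(Function('X')(Function('Y')(Function('z')(4))), Mul(-1, k)) = Add(0, Mul(-1, 2916)) = Add(0, -2916) = -2916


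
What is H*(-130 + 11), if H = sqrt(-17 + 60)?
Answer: -119*sqrt(43) ≈ -780.33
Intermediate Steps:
H = sqrt(43) ≈ 6.5574
H*(-130 + 11) = sqrt(43)*(-130 + 11) = sqrt(43)*(-119) = -119*sqrt(43)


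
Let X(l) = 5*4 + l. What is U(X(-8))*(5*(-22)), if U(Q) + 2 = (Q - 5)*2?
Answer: -1320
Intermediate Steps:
X(l) = 20 + l
U(Q) = -12 + 2*Q (U(Q) = -2 + (Q - 5)*2 = -2 + (-5 + Q)*2 = -2 + (-10 + 2*Q) = -12 + 2*Q)
U(X(-8))*(5*(-22)) = (-12 + 2*(20 - 8))*(5*(-22)) = (-12 + 2*12)*(-110) = (-12 + 24)*(-110) = 12*(-110) = -1320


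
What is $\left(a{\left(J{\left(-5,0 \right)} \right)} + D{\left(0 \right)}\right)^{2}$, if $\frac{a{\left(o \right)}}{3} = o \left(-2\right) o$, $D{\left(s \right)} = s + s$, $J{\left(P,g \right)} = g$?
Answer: $0$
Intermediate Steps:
$D{\left(s \right)} = 2 s$
$a{\left(o \right)} = - 6 o^{2}$ ($a{\left(o \right)} = 3 o \left(-2\right) o = 3 - 2 o o = 3 \left(- 2 o^{2}\right) = - 6 o^{2}$)
$\left(a{\left(J{\left(-5,0 \right)} \right)} + D{\left(0 \right)}\right)^{2} = \left(- 6 \cdot 0^{2} + 2 \cdot 0\right)^{2} = \left(\left(-6\right) 0 + 0\right)^{2} = \left(0 + 0\right)^{2} = 0^{2} = 0$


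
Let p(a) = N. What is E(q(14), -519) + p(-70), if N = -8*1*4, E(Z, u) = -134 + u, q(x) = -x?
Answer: -685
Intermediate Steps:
N = -32 (N = -8*4 = -32)
p(a) = -32
E(q(14), -519) + p(-70) = (-134 - 519) - 32 = -653 - 32 = -685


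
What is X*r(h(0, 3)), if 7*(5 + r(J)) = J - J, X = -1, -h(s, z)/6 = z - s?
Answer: 5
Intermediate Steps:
h(s, z) = -6*z + 6*s (h(s, z) = -6*(z - s) = -6*z + 6*s)
r(J) = -5 (r(J) = -5 + (J - J)/7 = -5 + (1/7)*0 = -5 + 0 = -5)
X*r(h(0, 3)) = -1*(-5) = 5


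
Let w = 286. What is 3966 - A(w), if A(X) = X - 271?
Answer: 3951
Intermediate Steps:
A(X) = -271 + X
3966 - A(w) = 3966 - (-271 + 286) = 3966 - 1*15 = 3966 - 15 = 3951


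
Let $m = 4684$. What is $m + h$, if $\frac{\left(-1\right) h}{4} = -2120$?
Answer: $13164$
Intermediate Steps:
$h = 8480$ ($h = \left(-4\right) \left(-2120\right) = 8480$)
$m + h = 4684 + 8480 = 13164$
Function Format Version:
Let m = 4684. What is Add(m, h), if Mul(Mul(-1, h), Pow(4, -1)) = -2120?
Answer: 13164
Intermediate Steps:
h = 8480 (h = Mul(-4, -2120) = 8480)
Add(m, h) = Add(4684, 8480) = 13164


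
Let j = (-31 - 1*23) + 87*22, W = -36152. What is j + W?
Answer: -34292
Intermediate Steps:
j = 1860 (j = (-31 - 23) + 1914 = -54 + 1914 = 1860)
j + W = 1860 - 36152 = -34292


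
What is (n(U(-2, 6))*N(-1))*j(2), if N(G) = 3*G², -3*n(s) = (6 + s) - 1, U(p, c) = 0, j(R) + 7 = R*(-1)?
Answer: 45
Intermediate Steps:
j(R) = -7 - R (j(R) = -7 + R*(-1) = -7 - R)
n(s) = -5/3 - s/3 (n(s) = -((6 + s) - 1)/3 = -(5 + s)/3 = -5/3 - s/3)
(n(U(-2, 6))*N(-1))*j(2) = ((-5/3 - ⅓*0)*(3*(-1)²))*(-7 - 1*2) = ((-5/3 + 0)*(3*1))*(-7 - 2) = -5/3*3*(-9) = -5*(-9) = 45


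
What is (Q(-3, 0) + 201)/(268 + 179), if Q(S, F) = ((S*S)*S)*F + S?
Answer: 66/149 ≈ 0.44295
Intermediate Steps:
Q(S, F) = S + F*S³ (Q(S, F) = (S²*S)*F + S = S³*F + S = F*S³ + S = S + F*S³)
(Q(-3, 0) + 201)/(268 + 179) = ((-3 + 0*(-3)³) + 201)/(268 + 179) = ((-3 + 0*(-27)) + 201)/447 = ((-3 + 0) + 201)*(1/447) = (-3 + 201)*(1/447) = 198*(1/447) = 66/149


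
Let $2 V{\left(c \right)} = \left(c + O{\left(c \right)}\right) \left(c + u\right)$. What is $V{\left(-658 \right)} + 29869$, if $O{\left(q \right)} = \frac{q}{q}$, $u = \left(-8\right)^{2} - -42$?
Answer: $211201$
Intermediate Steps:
$u = 106$ ($u = 64 + 42 = 106$)
$O{\left(q \right)} = 1$
$V{\left(c \right)} = \frac{\left(1 + c\right) \left(106 + c\right)}{2}$ ($V{\left(c \right)} = \frac{\left(c + 1\right) \left(c + 106\right)}{2} = \frac{\left(1 + c\right) \left(106 + c\right)}{2}$)
$V{\left(-658 \right)} + 29869 = \left(53 + \frac{\left(-658\right)^{2}}{2} + \frac{107}{2} \left(-658\right)\right) + 29869 = \left(53 + \frac{1}{2} \cdot 432964 - 35203\right) + 29869 = \left(53 + 216482 - 35203\right) + 29869 = 181332 + 29869 = 211201$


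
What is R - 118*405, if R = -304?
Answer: -48094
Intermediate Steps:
R - 118*405 = -304 - 118*405 = -304 - 47790 = -48094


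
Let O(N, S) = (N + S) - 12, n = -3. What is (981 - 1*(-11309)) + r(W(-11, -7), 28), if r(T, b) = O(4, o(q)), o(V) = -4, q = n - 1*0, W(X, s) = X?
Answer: 12278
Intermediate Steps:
q = -3 (q = -3 - 1*0 = -3 + 0 = -3)
O(N, S) = -12 + N + S
r(T, b) = -12 (r(T, b) = -12 + 4 - 4 = -12)
(981 - 1*(-11309)) + r(W(-11, -7), 28) = (981 - 1*(-11309)) - 12 = (981 + 11309) - 12 = 12290 - 12 = 12278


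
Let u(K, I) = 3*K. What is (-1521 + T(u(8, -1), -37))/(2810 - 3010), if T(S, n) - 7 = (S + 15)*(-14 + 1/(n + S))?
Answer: 2063/200 ≈ 10.315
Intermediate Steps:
T(S, n) = 7 + (-14 + 1/(S + n))*(15 + S) (T(S, n) = 7 + (S + 15)*(-14 + 1/(n + S)) = 7 + (15 + S)*(-14 + 1/(S + n)) = 7 + (-14 + 1/(S + n))*(15 + S))
(-1521 + T(u(8, -1), -37))/(2810 - 3010) = (-1521 + (15 - 203*(-37) - 606*8 - 14*(3*8)**2 - 14*3*8*(-37))/(3*8 - 37))/(2810 - 3010) = (-1521 + (15 + 7511 - 202*24 - 14*24**2 - 14*24*(-37))/(24 - 37))/(-200) = (-1521 + (15 + 7511 - 4848 - 14*576 + 12432)/(-13))*(-1/200) = (-1521 - (15 + 7511 - 4848 - 8064 + 12432)/13)*(-1/200) = (-1521 - 1/13*7046)*(-1/200) = (-1521 - 542)*(-1/200) = -2063*(-1/200) = 2063/200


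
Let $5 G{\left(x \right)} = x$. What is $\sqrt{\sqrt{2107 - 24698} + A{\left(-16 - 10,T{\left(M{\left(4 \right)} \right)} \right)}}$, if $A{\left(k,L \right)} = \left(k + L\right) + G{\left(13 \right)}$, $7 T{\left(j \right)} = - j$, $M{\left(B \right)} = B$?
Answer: $\frac{\sqrt{-29365 + 1225 i \sqrt{22591}}}{35} \approx 8.0072 + 9.3855 i$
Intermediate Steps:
$G{\left(x \right)} = \frac{x}{5}$
$T{\left(j \right)} = - \frac{j}{7}$ ($T{\left(j \right)} = \frac{\left(-1\right) j}{7} = - \frac{j}{7}$)
$A{\left(k,L \right)} = \frac{13}{5} + L + k$ ($A{\left(k,L \right)} = \left(k + L\right) + \frac{1}{5} \cdot 13 = \left(L + k\right) + \frac{13}{5} = \frac{13}{5} + L + k$)
$\sqrt{\sqrt{2107 - 24698} + A{\left(-16 - 10,T{\left(M{\left(4 \right)} \right)} \right)}} = \sqrt{\sqrt{2107 - 24698} - \frac{839}{35}} = \sqrt{\sqrt{-22591} - \frac{839}{35}} = \sqrt{i \sqrt{22591} - \frac{839}{35}} = \sqrt{- \frac{839}{35} + i \sqrt{22591}}$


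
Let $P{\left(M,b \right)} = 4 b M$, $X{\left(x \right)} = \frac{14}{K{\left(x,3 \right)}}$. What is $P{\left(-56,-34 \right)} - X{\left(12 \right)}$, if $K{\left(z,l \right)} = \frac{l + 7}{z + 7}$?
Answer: $\frac{37947}{5} \approx 7589.4$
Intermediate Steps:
$K{\left(z,l \right)} = \frac{7 + l}{7 + z}$
$X{\left(x \right)} = \frac{49}{5} + \frac{7 x}{5}$ ($X{\left(x \right)} = \frac{14}{\frac{1}{7 + x} \left(7 + 3\right)} = \frac{14}{\frac{1}{7 + x} 10} = \frac{14}{10 \frac{1}{7 + x}} = 14 \left(\frac{7}{10} + \frac{x}{10}\right) = \frac{49}{5} + \frac{7 x}{5}$)
$P{\left(M,b \right)} = 4 M b$
$P{\left(-56,-34 \right)} - X{\left(12 \right)} = 4 \left(-56\right) \left(-34\right) - \left(\frac{49}{5} + \frac{7}{5} \cdot 12\right) = 7616 - \left(\frac{49}{5} + \frac{84}{5}\right) = 7616 - \frac{133}{5} = \frac{37947}{5}$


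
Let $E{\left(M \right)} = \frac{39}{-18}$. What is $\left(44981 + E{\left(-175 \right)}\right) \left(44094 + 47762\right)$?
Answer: $\frac{12394727144}{3} \approx 4.1316 \cdot 10^{9}$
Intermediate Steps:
$E{\left(M \right)} = - \frac{13}{6}$ ($E{\left(M \right)} = 39 \left(- \frac{1}{18}\right) = - \frac{13}{6}$)
$\left(44981 + E{\left(-175 \right)}\right) \left(44094 + 47762\right) = \left(44981 - \frac{13}{6}\right) \left(44094 + 47762\right) = \frac{269873}{6} \cdot 91856 = \frac{12394727144}{3}$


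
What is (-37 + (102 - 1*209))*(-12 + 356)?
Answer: -49536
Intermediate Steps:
(-37 + (102 - 1*209))*(-12 + 356) = (-37 + (102 - 209))*344 = (-37 - 107)*344 = -144*344 = -49536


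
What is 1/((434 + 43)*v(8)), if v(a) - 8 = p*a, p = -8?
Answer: -1/26712 ≈ -3.7436e-5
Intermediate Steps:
v(a) = 8 - 8*a
1/((434 + 43)*v(8)) = 1/((434 + 43)*(8 - 8*8)) = 1/(477*(8 - 64)) = 1/(477*(-56)) = 1/(-26712) = -1/26712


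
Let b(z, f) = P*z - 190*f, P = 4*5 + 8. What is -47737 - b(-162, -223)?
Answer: -85571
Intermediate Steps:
P = 28 (P = 20 + 8 = 28)
b(z, f) = -190*f + 28*z (b(z, f) = 28*z - 190*f = -190*f + 28*z)
-47737 - b(-162, -223) = -47737 - (-190*(-223) + 28*(-162)) = -47737 - (42370 - 4536) = -47737 - 1*37834 = -47737 - 37834 = -85571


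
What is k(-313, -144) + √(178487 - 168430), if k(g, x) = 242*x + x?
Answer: -34992 + √10057 ≈ -34892.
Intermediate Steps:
k(g, x) = 243*x
k(-313, -144) + √(178487 - 168430) = 243*(-144) + √(178487 - 168430) = -34992 + √10057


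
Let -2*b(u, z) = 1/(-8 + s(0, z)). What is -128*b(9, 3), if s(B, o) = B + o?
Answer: -64/5 ≈ -12.800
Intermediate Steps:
b(u, z) = -1/(2*(-8 + z)) (b(u, z) = -1/(2*(-8 + (0 + z))) = -1/(2*(-8 + z)))
-128*b(9, 3) = -(-128)/(-16 + 2*3) = -(-128)/(-16 + 6) = -(-128)/(-10) = -(-128)*(-1)/10 = -128*⅒ = -64/5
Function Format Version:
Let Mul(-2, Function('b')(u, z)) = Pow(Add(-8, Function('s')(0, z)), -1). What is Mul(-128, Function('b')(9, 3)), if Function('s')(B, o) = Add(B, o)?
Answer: Rational(-64, 5) ≈ -12.800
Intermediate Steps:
Function('b')(u, z) = Mul(Rational(-1, 2), Pow(Add(-8, z), -1)) (Function('b')(u, z) = Mul(Rational(-1, 2), Pow(Add(-8, Add(0, z)), -1)) = Mul(Rational(-1, 2), Pow(Add(-8, z), -1)))
Mul(-128, Function('b')(9, 3)) = Mul(-128, Mul(-1, Pow(Add(-16, Mul(2, 3)), -1))) = Mul(-128, Mul(-1, Pow(Add(-16, 6), -1))) = Mul(-128, Mul(-1, Pow(-10, -1))) = Mul(-128, Mul(-1, Rational(-1, 10))) = Mul(-128, Rational(1, 10)) = Rational(-64, 5)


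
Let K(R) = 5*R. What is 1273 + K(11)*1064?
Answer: 59793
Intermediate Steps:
1273 + K(11)*1064 = 1273 + (5*11)*1064 = 1273 + 55*1064 = 1273 + 58520 = 59793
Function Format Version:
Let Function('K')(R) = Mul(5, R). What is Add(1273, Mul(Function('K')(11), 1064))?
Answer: 59793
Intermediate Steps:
Add(1273, Mul(Function('K')(11), 1064)) = Add(1273, Mul(Mul(5, 11), 1064)) = Add(1273, Mul(55, 1064)) = Add(1273, 58520) = 59793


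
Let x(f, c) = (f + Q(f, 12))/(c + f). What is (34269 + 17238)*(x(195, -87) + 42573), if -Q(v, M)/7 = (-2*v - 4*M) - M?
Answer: 8777611189/4 ≈ 2.1944e+9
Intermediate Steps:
Q(v, M) = 14*v + 35*M (Q(v, M) = -7*((-2*v - 4*M) - M) = -7*((-4*M - 2*v) - M) = -7*(-5*M - 2*v) = 14*v + 35*M)
x(f, c) = (420 + 15*f)/(c + f) (x(f, c) = (f + (14*f + 35*12))/(c + f) = (f + (14*f + 420))/(c + f) = (f + (420 + 14*f))/(c + f) = (420 + 15*f)/(c + f))
(34269 + 17238)*(x(195, -87) + 42573) = (34269 + 17238)*(15*(28 + 195)/(-87 + 195) + 42573) = 51507*(15*223/108 + 42573) = 51507*(15*(1/108)*223 + 42573) = 51507*(1115/36 + 42573) = 51507*(1533743/36) = 8777611189/4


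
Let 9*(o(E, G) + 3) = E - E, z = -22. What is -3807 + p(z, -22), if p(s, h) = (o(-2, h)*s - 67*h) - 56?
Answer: -2323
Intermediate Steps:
o(E, G) = -3 (o(E, G) = -3 + (E - E)/9 = -3 + (1/9)*0 = -3 + 0 = -3)
p(s, h) = -56 - 67*h - 3*s (p(s, h) = (-3*s - 67*h) - 56 = (-67*h - 3*s) - 56 = -56 - 67*h - 3*s)
-3807 + p(z, -22) = -3807 + (-56 - 67*(-22) - 3*(-22)) = -3807 + (-56 + 1474 + 66) = -3807 + 1484 = -2323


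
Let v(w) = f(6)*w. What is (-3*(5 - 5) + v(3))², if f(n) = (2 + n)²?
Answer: 36864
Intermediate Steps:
v(w) = 64*w (v(w) = (2 + 6)²*w = 8²*w = 64*w)
(-3*(5 - 5) + v(3))² = (-3*(5 - 5) + 64*3)² = (-3*0 + 192)² = (0 + 192)² = 192² = 36864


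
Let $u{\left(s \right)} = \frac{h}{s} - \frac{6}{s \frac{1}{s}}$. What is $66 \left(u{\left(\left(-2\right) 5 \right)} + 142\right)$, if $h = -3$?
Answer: $\frac{44979}{5} \approx 8995.8$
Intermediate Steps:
$u{\left(s \right)} = -6 - \frac{3}{s}$ ($u{\left(s \right)} = - \frac{3}{s} - \frac{6}{s \frac{1}{s}} = - \frac{3}{s} - \frac{6}{1} = - \frac{3}{s} - 6 = -6 - \frac{3}{s}$)
$66 \left(u{\left(\left(-2\right) 5 \right)} + 142\right) = 66 \left(\left(-6 - \frac{3}{\left(-2\right) 5}\right) + 142\right) = 66 \left(\left(-6 - \frac{3}{-10}\right) + 142\right) = 66 \left(\left(-6 - - \frac{3}{10}\right) + 142\right) = 66 \left(\left(-6 + \frac{3}{10}\right) + 142\right) = 66 \left(- \frac{57}{10} + 142\right) = 66 \cdot \frac{1363}{10} = \frac{44979}{5}$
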